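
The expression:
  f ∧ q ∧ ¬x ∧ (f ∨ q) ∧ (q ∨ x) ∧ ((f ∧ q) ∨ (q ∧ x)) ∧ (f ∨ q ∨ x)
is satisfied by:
  {f: True, q: True, x: False}


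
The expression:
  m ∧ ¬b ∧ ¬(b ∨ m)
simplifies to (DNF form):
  False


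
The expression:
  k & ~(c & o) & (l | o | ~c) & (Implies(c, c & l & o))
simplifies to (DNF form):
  k & ~c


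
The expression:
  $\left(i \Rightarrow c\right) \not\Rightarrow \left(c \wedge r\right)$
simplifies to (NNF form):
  $\left(c \wedge \neg r\right) \vee \left(\neg c \wedge \neg i\right)$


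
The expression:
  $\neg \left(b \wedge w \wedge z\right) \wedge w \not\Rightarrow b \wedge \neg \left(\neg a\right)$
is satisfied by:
  {a: True, w: True, b: False}


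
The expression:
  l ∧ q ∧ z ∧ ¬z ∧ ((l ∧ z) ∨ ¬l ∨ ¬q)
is never true.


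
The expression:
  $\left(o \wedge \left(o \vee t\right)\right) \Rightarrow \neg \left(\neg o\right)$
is always true.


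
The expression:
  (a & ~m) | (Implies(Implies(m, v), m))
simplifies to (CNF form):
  a | m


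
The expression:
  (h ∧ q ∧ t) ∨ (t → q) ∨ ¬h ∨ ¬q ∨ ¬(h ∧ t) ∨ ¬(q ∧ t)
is always true.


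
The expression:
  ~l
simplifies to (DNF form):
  ~l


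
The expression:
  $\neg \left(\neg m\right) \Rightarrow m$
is always true.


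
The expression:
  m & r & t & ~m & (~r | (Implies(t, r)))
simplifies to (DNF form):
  False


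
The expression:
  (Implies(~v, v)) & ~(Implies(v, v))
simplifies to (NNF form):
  False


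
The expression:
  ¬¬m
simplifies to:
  m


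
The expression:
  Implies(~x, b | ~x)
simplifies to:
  True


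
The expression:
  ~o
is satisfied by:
  {o: False}


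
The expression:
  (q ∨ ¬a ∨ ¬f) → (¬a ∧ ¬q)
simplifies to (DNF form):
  (f ∧ ¬q) ∨ (¬a ∧ ¬q)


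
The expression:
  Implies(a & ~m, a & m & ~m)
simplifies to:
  m | ~a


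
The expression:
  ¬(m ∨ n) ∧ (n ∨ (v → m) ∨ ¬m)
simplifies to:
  ¬m ∧ ¬n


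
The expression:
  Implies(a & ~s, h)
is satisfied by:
  {s: True, h: True, a: False}
  {s: True, h: False, a: False}
  {h: True, s: False, a: False}
  {s: False, h: False, a: False}
  {s: True, a: True, h: True}
  {s: True, a: True, h: False}
  {a: True, h: True, s: False}


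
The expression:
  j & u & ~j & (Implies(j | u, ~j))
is never true.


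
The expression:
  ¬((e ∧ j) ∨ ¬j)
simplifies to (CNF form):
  j ∧ ¬e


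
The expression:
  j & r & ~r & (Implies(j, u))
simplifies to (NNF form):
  False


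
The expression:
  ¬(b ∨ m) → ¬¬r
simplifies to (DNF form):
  b ∨ m ∨ r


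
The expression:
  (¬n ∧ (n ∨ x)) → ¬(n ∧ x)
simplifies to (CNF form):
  True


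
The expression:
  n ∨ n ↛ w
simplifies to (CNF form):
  n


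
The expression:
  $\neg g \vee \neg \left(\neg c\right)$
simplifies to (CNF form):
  $c \vee \neg g$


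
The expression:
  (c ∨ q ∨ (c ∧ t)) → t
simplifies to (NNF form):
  t ∨ (¬c ∧ ¬q)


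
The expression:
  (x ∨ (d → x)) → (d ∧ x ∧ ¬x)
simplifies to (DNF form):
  d ∧ ¬x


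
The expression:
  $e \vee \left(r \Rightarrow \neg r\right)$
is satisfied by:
  {e: True, r: False}
  {r: False, e: False}
  {r: True, e: True}


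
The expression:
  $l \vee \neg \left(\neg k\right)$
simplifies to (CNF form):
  $k \vee l$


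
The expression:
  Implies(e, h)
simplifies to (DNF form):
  h | ~e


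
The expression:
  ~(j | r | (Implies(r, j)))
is never true.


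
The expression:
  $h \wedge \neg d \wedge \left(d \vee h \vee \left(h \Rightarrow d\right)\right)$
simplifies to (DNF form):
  $h \wedge \neg d$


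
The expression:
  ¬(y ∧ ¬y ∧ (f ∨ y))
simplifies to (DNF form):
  True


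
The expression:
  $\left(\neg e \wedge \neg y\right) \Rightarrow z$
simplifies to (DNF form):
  $e \vee y \vee z$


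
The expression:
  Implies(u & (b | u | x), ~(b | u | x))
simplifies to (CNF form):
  ~u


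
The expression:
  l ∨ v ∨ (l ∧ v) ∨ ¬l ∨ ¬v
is always true.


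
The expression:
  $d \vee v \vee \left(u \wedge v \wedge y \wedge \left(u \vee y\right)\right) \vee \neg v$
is always true.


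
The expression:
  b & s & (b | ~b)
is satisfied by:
  {b: True, s: True}


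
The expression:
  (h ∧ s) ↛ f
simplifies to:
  h ∧ s ∧ ¬f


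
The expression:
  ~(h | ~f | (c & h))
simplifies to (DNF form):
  f & ~h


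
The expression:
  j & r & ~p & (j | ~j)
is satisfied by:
  {r: True, j: True, p: False}


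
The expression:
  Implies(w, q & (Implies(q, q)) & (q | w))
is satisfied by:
  {q: True, w: False}
  {w: False, q: False}
  {w: True, q: True}


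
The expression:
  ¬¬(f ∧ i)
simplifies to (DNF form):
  f ∧ i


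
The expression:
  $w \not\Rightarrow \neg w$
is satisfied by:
  {w: True}


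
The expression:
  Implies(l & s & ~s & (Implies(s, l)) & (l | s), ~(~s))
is always true.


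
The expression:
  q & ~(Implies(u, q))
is never true.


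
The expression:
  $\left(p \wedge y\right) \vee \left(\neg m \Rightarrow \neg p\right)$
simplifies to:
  $m \vee y \vee \neg p$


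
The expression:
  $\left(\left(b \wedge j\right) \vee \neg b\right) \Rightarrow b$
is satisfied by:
  {b: True}


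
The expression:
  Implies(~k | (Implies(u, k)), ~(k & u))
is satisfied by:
  {u: False, k: False}
  {k: True, u: False}
  {u: True, k: False}


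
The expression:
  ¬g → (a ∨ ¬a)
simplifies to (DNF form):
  True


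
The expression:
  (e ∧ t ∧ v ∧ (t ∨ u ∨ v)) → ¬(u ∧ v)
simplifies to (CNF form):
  ¬e ∨ ¬t ∨ ¬u ∨ ¬v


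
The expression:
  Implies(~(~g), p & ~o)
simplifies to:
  ~g | (p & ~o)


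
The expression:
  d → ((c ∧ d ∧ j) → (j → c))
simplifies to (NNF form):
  True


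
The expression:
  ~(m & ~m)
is always true.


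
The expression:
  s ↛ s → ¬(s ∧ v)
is always true.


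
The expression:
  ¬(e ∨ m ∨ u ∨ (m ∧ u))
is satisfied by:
  {u: False, e: False, m: False}


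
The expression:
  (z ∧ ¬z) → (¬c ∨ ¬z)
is always true.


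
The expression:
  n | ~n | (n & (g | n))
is always true.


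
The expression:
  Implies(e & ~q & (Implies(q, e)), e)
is always true.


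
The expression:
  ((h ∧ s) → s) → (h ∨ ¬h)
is always true.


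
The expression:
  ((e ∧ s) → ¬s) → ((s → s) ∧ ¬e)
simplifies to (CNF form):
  s ∨ ¬e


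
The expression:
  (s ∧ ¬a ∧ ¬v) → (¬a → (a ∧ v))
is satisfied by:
  {a: True, v: True, s: False}
  {a: True, s: False, v: False}
  {v: True, s: False, a: False}
  {v: False, s: False, a: False}
  {a: True, v: True, s: True}
  {a: True, s: True, v: False}
  {v: True, s: True, a: False}


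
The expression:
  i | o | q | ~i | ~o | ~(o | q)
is always true.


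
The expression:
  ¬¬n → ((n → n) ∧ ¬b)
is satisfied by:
  {n: False, b: False}
  {b: True, n: False}
  {n: True, b: False}


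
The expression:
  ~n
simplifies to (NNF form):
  ~n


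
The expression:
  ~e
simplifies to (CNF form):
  ~e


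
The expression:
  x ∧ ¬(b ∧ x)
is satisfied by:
  {x: True, b: False}


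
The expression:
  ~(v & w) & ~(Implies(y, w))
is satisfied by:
  {y: True, w: False}


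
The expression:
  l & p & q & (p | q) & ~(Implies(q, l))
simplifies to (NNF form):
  False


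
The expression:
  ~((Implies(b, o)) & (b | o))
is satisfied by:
  {o: False}


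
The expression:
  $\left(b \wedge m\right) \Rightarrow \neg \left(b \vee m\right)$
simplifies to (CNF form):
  $\neg b \vee \neg m$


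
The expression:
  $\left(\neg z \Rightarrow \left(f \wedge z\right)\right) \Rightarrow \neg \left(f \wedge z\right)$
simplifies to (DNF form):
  $\neg f \vee \neg z$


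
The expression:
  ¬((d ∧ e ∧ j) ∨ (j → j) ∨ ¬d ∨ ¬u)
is never true.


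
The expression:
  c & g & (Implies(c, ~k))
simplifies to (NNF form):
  c & g & ~k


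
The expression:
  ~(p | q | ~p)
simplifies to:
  False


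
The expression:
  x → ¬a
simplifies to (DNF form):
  ¬a ∨ ¬x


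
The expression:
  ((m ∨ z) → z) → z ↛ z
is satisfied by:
  {m: True, z: False}


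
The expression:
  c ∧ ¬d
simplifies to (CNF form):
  c ∧ ¬d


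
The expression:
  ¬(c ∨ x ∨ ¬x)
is never true.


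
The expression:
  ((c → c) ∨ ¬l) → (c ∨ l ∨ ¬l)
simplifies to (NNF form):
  True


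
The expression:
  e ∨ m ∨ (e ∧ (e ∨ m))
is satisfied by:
  {m: True, e: True}
  {m: True, e: False}
  {e: True, m: False}


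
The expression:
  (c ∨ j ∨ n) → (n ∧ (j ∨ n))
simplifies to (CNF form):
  (n ∨ ¬c) ∧ (n ∨ ¬j)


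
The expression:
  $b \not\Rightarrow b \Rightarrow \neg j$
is always true.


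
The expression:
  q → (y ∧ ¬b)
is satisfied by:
  {y: True, b: False, q: False}
  {b: False, q: False, y: False}
  {y: True, b: True, q: False}
  {b: True, y: False, q: False}
  {q: True, y: True, b: False}


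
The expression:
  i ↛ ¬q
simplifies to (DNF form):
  i ∧ q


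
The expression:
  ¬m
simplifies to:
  ¬m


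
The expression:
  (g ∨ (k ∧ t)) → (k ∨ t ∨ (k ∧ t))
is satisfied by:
  {k: True, t: True, g: False}
  {k: True, g: False, t: False}
  {t: True, g: False, k: False}
  {t: False, g: False, k: False}
  {k: True, t: True, g: True}
  {k: True, g: True, t: False}
  {t: True, g: True, k: False}


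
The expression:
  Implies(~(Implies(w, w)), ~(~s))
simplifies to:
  True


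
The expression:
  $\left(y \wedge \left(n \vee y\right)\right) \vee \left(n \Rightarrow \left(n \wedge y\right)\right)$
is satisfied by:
  {y: True, n: False}
  {n: False, y: False}
  {n: True, y: True}


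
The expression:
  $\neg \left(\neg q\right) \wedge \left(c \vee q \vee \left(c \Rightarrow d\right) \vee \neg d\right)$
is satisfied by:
  {q: True}


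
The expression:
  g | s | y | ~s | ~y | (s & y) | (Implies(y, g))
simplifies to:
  True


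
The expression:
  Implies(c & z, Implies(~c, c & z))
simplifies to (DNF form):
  True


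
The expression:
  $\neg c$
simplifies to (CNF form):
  $\neg c$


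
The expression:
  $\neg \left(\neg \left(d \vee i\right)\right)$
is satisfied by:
  {i: True, d: True}
  {i: True, d: False}
  {d: True, i: False}


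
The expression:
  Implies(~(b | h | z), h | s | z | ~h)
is always true.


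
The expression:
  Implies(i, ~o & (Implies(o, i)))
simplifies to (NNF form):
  ~i | ~o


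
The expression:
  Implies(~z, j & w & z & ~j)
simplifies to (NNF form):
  z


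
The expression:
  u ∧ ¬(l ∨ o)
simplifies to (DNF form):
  u ∧ ¬l ∧ ¬o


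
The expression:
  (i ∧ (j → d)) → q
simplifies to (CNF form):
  (j ∨ q ∨ ¬i) ∧ (q ∨ ¬d ∨ ¬i)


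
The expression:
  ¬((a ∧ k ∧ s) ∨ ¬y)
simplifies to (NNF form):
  y ∧ (¬a ∨ ¬k ∨ ¬s)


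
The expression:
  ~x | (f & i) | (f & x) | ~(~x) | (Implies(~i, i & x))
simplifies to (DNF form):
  True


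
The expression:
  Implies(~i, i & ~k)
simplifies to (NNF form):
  i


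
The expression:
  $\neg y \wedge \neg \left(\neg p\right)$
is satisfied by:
  {p: True, y: False}


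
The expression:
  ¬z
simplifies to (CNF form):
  ¬z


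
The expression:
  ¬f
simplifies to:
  ¬f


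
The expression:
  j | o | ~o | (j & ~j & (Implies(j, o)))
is always true.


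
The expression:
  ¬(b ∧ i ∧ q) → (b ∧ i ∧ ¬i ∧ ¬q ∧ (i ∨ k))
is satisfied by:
  {i: True, b: True, q: True}


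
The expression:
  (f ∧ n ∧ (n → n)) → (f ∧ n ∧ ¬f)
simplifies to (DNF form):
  ¬f ∨ ¬n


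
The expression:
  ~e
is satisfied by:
  {e: False}


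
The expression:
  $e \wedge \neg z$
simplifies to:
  $e \wedge \neg z$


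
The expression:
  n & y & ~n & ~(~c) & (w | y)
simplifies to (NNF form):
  False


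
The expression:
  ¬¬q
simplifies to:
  q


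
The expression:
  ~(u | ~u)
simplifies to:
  False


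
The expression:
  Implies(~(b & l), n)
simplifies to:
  n | (b & l)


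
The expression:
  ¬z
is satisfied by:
  {z: False}


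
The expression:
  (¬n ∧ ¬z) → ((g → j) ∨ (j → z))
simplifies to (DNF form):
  True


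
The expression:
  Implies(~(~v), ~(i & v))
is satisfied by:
  {v: False, i: False}
  {i: True, v: False}
  {v: True, i: False}


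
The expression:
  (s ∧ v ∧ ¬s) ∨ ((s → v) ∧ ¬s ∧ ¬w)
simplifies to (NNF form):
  ¬s ∧ ¬w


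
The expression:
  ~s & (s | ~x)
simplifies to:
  ~s & ~x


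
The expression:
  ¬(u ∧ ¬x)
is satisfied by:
  {x: True, u: False}
  {u: False, x: False}
  {u: True, x: True}


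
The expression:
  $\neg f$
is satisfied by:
  {f: False}


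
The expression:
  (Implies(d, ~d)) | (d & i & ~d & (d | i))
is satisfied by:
  {d: False}


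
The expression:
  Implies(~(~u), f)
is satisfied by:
  {f: True, u: False}
  {u: False, f: False}
  {u: True, f: True}


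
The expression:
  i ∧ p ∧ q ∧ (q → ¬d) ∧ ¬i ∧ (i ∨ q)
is never true.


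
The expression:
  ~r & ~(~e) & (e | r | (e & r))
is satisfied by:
  {e: True, r: False}


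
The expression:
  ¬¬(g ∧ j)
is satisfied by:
  {j: True, g: True}


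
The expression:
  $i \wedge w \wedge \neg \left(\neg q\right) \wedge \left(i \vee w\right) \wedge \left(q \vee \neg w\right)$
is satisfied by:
  {i: True, w: True, q: True}


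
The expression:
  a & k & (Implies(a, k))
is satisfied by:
  {a: True, k: True}


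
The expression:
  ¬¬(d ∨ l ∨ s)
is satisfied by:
  {d: True, l: True, s: True}
  {d: True, l: True, s: False}
  {d: True, s: True, l: False}
  {d: True, s: False, l: False}
  {l: True, s: True, d: False}
  {l: True, s: False, d: False}
  {s: True, l: False, d: False}


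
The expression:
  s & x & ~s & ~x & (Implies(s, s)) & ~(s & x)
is never true.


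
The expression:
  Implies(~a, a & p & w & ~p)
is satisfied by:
  {a: True}


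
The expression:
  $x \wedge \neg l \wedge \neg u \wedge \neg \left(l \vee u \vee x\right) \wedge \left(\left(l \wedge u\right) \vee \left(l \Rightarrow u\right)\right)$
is never true.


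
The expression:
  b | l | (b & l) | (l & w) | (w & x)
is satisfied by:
  {b: True, l: True, w: True, x: True}
  {b: True, l: True, w: True, x: False}
  {b: True, l: True, x: True, w: False}
  {b: True, l: True, x: False, w: False}
  {b: True, w: True, x: True, l: False}
  {b: True, w: True, x: False, l: False}
  {b: True, w: False, x: True, l: False}
  {b: True, w: False, x: False, l: False}
  {l: True, w: True, x: True, b: False}
  {l: True, w: True, x: False, b: False}
  {l: True, x: True, w: False, b: False}
  {l: True, x: False, w: False, b: False}
  {w: True, x: True, l: False, b: False}


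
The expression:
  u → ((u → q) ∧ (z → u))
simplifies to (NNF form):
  q ∨ ¬u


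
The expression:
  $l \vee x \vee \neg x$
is always true.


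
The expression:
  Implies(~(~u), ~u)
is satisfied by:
  {u: False}


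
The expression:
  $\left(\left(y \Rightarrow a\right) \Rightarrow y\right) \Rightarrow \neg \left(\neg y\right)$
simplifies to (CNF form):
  $\text{True}$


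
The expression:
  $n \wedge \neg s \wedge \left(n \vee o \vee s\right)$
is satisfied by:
  {n: True, s: False}


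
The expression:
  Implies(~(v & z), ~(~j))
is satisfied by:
  {v: True, j: True, z: True}
  {v: True, j: True, z: False}
  {j: True, z: True, v: False}
  {j: True, z: False, v: False}
  {v: True, z: True, j: False}


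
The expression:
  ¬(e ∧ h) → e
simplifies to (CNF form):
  e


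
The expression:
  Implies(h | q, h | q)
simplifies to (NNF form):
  True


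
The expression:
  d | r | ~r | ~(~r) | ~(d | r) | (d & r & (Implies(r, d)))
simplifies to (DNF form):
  True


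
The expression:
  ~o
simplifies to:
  ~o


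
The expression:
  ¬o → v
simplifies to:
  o ∨ v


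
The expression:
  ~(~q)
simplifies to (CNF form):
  q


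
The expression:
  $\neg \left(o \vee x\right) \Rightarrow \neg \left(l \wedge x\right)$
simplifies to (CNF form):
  $\text{True}$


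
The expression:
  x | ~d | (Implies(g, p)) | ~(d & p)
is always true.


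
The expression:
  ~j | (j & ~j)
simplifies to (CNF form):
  ~j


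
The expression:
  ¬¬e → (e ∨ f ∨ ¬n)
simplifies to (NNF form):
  True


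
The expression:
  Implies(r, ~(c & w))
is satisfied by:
  {w: False, c: False, r: False}
  {r: True, w: False, c: False}
  {c: True, w: False, r: False}
  {r: True, c: True, w: False}
  {w: True, r: False, c: False}
  {r: True, w: True, c: False}
  {c: True, w: True, r: False}


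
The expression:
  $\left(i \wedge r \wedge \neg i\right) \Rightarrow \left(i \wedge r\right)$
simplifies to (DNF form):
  $\text{True}$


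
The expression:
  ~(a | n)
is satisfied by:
  {n: False, a: False}


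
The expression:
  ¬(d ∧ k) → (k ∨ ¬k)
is always true.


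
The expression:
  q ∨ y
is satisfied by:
  {y: True, q: True}
  {y: True, q: False}
  {q: True, y: False}


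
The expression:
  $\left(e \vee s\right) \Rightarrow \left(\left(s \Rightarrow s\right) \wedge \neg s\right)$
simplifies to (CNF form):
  $\neg s$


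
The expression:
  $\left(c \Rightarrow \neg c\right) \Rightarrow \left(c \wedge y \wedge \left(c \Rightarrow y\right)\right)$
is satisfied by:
  {c: True}


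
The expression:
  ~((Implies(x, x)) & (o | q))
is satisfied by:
  {q: False, o: False}


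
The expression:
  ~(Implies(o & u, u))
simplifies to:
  False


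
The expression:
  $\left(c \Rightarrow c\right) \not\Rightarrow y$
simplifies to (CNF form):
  $\neg y$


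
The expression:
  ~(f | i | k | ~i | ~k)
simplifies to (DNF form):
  False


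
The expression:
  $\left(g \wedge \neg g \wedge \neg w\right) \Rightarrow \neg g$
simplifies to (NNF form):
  $\text{True}$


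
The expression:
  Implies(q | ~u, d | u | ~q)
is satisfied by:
  {d: True, u: True, q: False}
  {d: True, u: False, q: False}
  {u: True, d: False, q: False}
  {d: False, u: False, q: False}
  {d: True, q: True, u: True}
  {d: True, q: True, u: False}
  {q: True, u: True, d: False}


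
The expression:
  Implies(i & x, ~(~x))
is always true.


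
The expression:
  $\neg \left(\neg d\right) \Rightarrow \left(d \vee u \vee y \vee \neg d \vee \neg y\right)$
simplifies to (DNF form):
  $\text{True}$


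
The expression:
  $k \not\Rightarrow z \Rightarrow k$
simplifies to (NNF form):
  $\text{True}$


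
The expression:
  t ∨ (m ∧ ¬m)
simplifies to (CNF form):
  t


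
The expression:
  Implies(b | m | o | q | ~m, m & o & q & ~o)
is never true.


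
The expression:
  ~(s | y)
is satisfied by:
  {y: False, s: False}


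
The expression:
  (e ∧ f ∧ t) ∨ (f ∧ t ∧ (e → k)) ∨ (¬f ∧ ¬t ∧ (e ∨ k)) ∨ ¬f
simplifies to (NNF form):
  t ∨ ¬f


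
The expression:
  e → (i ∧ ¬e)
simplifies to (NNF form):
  ¬e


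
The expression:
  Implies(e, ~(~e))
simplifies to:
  True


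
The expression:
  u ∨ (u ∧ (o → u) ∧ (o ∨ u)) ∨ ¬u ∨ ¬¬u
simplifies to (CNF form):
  True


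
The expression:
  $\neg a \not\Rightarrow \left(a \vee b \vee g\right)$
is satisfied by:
  {g: False, b: False, a: False}


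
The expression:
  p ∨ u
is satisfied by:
  {u: True, p: True}
  {u: True, p: False}
  {p: True, u: False}


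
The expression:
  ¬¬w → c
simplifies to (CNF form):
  c ∨ ¬w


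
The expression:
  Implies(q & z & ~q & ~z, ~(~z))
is always true.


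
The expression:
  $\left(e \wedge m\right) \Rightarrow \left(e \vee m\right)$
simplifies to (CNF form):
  $\text{True}$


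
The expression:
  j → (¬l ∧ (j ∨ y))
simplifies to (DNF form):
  ¬j ∨ ¬l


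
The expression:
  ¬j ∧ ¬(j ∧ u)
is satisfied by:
  {j: False}


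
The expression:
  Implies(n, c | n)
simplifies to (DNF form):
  True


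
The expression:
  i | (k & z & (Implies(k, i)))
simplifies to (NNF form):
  i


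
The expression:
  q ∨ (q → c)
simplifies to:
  True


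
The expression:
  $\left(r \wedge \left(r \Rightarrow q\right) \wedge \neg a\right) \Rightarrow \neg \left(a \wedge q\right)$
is always true.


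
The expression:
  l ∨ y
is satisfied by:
  {y: True, l: True}
  {y: True, l: False}
  {l: True, y: False}


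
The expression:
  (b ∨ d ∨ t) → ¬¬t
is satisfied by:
  {t: True, b: False, d: False}
  {d: True, t: True, b: False}
  {t: True, b: True, d: False}
  {d: True, t: True, b: True}
  {d: False, b: False, t: False}


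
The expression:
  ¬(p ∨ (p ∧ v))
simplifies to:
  ¬p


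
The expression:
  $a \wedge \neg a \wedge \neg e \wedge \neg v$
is never true.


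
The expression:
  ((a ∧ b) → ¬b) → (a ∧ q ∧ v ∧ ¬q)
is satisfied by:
  {a: True, b: True}


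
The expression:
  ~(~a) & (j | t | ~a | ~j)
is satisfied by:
  {a: True}


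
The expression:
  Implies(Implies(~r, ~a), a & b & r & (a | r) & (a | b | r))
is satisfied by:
  {a: True, b: True, r: False}
  {a: True, b: False, r: False}
  {a: True, r: True, b: True}


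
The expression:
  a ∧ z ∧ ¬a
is never true.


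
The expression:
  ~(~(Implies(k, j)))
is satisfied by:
  {j: True, k: False}
  {k: False, j: False}
  {k: True, j: True}


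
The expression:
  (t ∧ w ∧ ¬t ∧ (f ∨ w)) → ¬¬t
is always true.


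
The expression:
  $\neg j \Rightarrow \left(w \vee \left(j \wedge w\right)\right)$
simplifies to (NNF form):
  $j \vee w$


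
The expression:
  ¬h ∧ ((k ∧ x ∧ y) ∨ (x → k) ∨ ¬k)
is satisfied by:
  {h: False}


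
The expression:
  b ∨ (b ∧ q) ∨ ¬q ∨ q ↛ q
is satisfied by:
  {b: True, q: False}
  {q: False, b: False}
  {q: True, b: True}


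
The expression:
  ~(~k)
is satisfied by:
  {k: True}


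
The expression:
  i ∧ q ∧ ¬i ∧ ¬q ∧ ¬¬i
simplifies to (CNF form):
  False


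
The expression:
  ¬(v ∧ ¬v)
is always true.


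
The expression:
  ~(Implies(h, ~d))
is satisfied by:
  {h: True, d: True}


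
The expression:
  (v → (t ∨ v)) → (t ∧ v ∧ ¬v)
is never true.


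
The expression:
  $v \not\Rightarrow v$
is never true.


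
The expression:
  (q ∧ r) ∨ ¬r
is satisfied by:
  {q: True, r: False}
  {r: False, q: False}
  {r: True, q: True}


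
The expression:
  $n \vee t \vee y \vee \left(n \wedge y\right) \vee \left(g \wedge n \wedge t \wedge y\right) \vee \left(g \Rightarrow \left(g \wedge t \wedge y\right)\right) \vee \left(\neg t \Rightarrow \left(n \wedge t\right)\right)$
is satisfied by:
  {n: True, y: True, t: True, g: False}
  {n: True, y: True, g: False, t: False}
  {n: True, t: True, g: False, y: False}
  {n: True, g: False, t: False, y: False}
  {y: True, t: True, g: False, n: False}
  {y: True, g: False, t: False, n: False}
  {t: True, y: False, g: False, n: False}
  {y: False, g: False, t: False, n: False}
  {y: True, n: True, g: True, t: True}
  {y: True, n: True, g: True, t: False}
  {n: True, g: True, t: True, y: False}
  {n: True, g: True, y: False, t: False}
  {t: True, g: True, y: True, n: False}
  {g: True, y: True, n: False, t: False}
  {g: True, t: True, n: False, y: False}


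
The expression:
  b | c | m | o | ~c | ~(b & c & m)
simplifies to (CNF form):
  True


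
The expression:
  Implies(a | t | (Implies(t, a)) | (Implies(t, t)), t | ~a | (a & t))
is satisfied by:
  {t: True, a: False}
  {a: False, t: False}
  {a: True, t: True}


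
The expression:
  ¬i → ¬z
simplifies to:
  i ∨ ¬z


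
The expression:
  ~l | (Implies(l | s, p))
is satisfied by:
  {p: True, l: False}
  {l: False, p: False}
  {l: True, p: True}


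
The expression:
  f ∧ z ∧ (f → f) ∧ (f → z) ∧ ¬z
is never true.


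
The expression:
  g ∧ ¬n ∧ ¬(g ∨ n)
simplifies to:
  False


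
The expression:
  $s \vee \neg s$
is always true.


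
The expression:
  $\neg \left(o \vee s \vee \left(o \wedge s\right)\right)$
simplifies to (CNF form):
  $\neg o \wedge \neg s$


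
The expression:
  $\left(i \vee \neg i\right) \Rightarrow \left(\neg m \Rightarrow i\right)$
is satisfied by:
  {i: True, m: True}
  {i: True, m: False}
  {m: True, i: False}


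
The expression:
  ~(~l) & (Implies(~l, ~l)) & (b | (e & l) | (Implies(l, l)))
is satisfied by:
  {l: True}


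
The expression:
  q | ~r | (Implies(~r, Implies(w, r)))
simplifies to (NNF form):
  True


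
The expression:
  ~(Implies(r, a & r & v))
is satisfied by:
  {r: True, v: False, a: False}
  {a: True, r: True, v: False}
  {v: True, r: True, a: False}


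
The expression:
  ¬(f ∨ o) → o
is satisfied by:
  {o: True, f: True}
  {o: True, f: False}
  {f: True, o: False}


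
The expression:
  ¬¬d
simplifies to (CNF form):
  d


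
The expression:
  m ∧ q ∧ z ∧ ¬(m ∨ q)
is never true.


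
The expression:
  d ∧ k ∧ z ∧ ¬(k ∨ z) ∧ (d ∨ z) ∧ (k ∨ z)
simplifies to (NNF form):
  False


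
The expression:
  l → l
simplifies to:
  True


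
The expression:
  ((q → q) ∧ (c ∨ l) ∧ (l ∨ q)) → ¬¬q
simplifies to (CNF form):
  q ∨ ¬l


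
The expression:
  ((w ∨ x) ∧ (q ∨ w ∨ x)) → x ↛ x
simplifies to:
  ¬w ∧ ¬x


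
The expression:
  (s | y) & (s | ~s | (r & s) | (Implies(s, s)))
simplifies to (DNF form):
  s | y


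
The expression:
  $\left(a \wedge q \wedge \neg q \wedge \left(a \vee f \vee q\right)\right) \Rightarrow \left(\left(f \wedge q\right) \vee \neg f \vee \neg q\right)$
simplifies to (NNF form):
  $\text{True}$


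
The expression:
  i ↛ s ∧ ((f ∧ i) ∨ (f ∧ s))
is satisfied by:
  {i: True, f: True, s: False}


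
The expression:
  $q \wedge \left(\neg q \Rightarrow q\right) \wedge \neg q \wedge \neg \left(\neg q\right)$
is never true.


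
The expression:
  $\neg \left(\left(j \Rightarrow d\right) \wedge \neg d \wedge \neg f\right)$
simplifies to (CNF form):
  $d \vee f \vee j$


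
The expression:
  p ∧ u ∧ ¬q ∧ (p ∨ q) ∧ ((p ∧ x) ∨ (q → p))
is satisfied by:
  {p: True, u: True, q: False}


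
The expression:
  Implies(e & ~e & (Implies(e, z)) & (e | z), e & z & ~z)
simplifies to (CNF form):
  True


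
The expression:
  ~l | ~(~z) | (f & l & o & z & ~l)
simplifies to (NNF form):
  z | ~l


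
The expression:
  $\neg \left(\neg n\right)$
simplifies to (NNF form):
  $n$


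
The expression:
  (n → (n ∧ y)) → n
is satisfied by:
  {n: True}


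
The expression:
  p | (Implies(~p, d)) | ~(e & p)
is always true.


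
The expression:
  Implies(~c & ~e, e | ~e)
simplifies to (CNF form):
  True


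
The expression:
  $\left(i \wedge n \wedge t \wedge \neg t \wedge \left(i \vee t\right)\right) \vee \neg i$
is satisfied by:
  {i: False}


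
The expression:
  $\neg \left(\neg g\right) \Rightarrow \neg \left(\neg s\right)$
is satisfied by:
  {s: True, g: False}
  {g: False, s: False}
  {g: True, s: True}


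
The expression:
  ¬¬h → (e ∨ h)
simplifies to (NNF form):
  True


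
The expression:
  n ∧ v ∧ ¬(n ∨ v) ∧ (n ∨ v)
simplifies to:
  False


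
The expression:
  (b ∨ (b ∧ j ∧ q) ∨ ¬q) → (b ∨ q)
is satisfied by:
  {b: True, q: True}
  {b: True, q: False}
  {q: True, b: False}


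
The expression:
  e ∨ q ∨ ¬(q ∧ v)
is always true.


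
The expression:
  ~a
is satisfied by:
  {a: False}


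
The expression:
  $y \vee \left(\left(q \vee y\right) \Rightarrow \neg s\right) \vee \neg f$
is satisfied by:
  {y: True, s: False, q: False, f: False}
  {y: False, s: False, q: False, f: False}
  {f: True, y: True, s: False, q: False}
  {f: True, y: False, s: False, q: False}
  {y: True, q: True, f: False, s: False}
  {q: True, f: False, s: False, y: False}
  {f: True, q: True, y: True, s: False}
  {f: True, q: True, y: False, s: False}
  {y: True, s: True, f: False, q: False}
  {s: True, f: False, q: False, y: False}
  {y: True, f: True, s: True, q: False}
  {f: True, s: True, y: False, q: False}
  {y: True, q: True, s: True, f: False}
  {q: True, s: True, f: False, y: False}
  {f: True, q: True, s: True, y: True}


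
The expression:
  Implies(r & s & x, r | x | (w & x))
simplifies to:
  True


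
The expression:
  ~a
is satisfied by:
  {a: False}


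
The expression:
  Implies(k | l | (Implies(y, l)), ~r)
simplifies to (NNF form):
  ~r | (y & ~k & ~l)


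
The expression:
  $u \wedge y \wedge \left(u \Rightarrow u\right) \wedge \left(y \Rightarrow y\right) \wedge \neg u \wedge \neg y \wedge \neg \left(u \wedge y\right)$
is never true.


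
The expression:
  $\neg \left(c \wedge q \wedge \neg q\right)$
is always true.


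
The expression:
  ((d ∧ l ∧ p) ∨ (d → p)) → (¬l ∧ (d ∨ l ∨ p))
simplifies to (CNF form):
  (d ∨ p) ∧ (d ∨ ¬l) ∧ (p ∨ ¬p) ∧ (¬l ∨ ¬p)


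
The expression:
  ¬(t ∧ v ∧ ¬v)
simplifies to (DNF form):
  True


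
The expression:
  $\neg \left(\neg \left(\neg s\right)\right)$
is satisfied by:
  {s: False}


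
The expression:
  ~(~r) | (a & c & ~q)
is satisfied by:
  {r: True, c: True, a: True, q: False}
  {r: True, c: True, q: False, a: False}
  {r: True, a: True, q: False, c: False}
  {r: True, q: False, a: False, c: False}
  {r: True, c: True, q: True, a: True}
  {r: True, c: True, q: True, a: False}
  {r: True, q: True, a: True, c: False}
  {r: True, q: True, a: False, c: False}
  {c: True, a: True, q: False, r: False}


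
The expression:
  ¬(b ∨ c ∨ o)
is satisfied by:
  {b: False, o: False, c: False}


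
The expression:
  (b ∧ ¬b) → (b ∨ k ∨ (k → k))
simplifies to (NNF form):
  True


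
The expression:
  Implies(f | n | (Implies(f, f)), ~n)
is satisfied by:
  {n: False}


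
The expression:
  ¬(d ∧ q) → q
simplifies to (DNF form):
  q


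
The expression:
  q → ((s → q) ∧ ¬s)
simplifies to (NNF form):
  ¬q ∨ ¬s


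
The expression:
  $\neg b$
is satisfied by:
  {b: False}


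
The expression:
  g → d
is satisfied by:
  {d: True, g: False}
  {g: False, d: False}
  {g: True, d: True}


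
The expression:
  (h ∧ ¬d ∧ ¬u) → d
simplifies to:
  d ∨ u ∨ ¬h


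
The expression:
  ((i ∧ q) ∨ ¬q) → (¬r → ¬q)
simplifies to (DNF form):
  r ∨ ¬i ∨ ¬q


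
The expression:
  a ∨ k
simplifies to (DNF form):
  a ∨ k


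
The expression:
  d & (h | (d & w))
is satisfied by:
  {h: True, w: True, d: True}
  {h: True, d: True, w: False}
  {w: True, d: True, h: False}


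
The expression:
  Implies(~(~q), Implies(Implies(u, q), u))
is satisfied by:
  {u: True, q: False}
  {q: False, u: False}
  {q: True, u: True}


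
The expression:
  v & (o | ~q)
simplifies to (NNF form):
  v & (o | ~q)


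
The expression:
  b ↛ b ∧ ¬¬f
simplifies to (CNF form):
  False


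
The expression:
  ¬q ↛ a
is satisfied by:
  {a: True, q: False}
  {q: False, a: False}
  {q: True, a: True}


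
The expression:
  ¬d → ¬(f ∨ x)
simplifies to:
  d ∨ (¬f ∧ ¬x)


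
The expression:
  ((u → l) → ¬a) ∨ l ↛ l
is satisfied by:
  {u: True, l: False, a: False}
  {l: False, a: False, u: False}
  {u: True, l: True, a: False}
  {l: True, u: False, a: False}
  {a: True, u: True, l: False}


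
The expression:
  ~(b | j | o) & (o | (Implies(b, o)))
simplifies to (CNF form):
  ~b & ~j & ~o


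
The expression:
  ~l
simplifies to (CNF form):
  ~l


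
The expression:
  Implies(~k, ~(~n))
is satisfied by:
  {n: True, k: True}
  {n: True, k: False}
  {k: True, n: False}


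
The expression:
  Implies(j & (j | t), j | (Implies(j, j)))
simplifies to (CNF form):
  True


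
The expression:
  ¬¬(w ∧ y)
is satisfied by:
  {w: True, y: True}


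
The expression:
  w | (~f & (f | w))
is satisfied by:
  {w: True}


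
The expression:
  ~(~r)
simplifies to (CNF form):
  r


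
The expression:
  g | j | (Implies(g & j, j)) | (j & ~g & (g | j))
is always true.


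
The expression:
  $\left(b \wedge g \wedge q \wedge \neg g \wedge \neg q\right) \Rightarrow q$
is always true.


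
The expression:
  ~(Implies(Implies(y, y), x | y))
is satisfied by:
  {x: False, y: False}


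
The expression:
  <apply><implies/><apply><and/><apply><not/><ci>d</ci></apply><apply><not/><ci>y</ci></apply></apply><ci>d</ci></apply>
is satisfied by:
  {y: True, d: True}
  {y: True, d: False}
  {d: True, y: False}


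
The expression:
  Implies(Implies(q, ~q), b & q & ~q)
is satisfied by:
  {q: True}


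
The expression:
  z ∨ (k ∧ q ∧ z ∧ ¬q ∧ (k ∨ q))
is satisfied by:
  {z: True}


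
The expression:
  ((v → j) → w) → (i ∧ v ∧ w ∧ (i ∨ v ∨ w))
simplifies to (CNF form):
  (i ∨ ¬w) ∧ (v ∨ ¬w) ∧ (w ∨ ¬w) ∧ (i ∨ j ∨ ¬v) ∧ (i ∨ j ∨ ¬w) ∧ (i ∨ ¬v ∨ ¬w) ∧ (j ∨ v ∨ ¬v) ∧ (j ∨ v ∨ ¬w) ∧ (j ∨ w ∨ ¬v) ∧ (j ∨ w ∨ ¬w) ∧ (v ∨ ¬v ∨ ¬w) ∧ (w ∨ ¬v ∨ ¬w)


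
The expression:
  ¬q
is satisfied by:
  {q: False}


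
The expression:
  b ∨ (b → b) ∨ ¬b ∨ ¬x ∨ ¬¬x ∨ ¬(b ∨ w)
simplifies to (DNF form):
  True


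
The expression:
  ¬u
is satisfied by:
  {u: False}


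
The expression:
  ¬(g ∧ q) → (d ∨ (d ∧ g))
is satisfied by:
  {d: True, q: True, g: True}
  {d: True, q: True, g: False}
  {d: True, g: True, q: False}
  {d: True, g: False, q: False}
  {q: True, g: True, d: False}


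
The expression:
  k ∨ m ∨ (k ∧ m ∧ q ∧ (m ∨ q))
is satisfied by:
  {k: True, m: True}
  {k: True, m: False}
  {m: True, k: False}


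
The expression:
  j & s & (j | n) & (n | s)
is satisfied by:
  {j: True, s: True}


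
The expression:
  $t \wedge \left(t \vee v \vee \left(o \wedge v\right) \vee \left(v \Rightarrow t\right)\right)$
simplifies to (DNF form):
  $t$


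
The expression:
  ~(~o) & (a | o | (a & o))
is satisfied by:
  {o: True}


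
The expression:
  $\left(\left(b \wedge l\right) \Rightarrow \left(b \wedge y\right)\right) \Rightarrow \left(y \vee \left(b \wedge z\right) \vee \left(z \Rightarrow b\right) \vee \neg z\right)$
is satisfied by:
  {y: True, b: True, z: False}
  {y: True, z: False, b: False}
  {b: True, z: False, y: False}
  {b: False, z: False, y: False}
  {y: True, b: True, z: True}
  {y: True, z: True, b: False}
  {b: True, z: True, y: False}


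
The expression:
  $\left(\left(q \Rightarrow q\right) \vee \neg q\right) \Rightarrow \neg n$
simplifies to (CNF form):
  $\neg n$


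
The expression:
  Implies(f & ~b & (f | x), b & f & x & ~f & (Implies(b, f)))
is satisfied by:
  {b: True, f: False}
  {f: False, b: False}
  {f: True, b: True}


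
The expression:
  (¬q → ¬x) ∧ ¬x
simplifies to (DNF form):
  ¬x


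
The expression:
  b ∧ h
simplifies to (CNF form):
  b ∧ h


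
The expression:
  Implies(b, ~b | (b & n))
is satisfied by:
  {n: True, b: False}
  {b: False, n: False}
  {b: True, n: True}


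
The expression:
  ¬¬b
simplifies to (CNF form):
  b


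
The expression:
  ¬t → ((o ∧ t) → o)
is always true.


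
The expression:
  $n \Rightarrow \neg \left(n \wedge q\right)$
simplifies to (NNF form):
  $\neg n \vee \neg q$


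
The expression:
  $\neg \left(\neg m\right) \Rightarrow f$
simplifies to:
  $f \vee \neg m$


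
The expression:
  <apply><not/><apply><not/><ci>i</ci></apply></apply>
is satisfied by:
  {i: True}


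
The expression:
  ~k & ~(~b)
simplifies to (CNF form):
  b & ~k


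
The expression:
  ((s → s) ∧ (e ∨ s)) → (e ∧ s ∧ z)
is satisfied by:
  {z: True, e: False, s: False}
  {e: False, s: False, z: False}
  {z: True, s: True, e: True}


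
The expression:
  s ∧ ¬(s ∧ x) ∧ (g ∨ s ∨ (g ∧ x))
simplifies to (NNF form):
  s ∧ ¬x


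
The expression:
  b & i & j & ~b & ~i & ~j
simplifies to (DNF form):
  False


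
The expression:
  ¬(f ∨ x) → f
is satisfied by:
  {x: True, f: True}
  {x: True, f: False}
  {f: True, x: False}


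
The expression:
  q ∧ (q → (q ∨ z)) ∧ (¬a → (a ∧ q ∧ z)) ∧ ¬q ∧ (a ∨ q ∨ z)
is never true.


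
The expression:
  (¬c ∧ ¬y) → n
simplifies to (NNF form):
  c ∨ n ∨ y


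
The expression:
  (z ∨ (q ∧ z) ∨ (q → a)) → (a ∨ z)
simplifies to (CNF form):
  a ∨ q ∨ z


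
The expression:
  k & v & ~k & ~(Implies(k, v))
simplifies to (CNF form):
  False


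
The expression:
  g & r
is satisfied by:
  {r: True, g: True}


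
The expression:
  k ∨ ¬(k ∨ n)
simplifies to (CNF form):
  k ∨ ¬n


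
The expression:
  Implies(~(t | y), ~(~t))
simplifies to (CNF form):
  t | y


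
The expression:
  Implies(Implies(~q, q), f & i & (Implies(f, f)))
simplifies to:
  ~q | (f & i)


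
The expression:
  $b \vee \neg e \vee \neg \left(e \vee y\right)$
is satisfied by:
  {b: True, e: False}
  {e: False, b: False}
  {e: True, b: True}


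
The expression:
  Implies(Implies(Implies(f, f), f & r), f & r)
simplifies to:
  True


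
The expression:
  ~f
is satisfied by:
  {f: False}


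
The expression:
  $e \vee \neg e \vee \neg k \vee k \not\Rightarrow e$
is always true.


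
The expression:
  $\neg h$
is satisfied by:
  {h: False}


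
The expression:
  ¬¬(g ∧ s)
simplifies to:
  g ∧ s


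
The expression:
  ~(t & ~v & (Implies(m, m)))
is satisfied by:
  {v: True, t: False}
  {t: False, v: False}
  {t: True, v: True}


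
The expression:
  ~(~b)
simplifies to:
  b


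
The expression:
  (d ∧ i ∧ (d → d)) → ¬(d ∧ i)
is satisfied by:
  {d: False, i: False}
  {i: True, d: False}
  {d: True, i: False}


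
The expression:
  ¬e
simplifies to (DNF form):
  ¬e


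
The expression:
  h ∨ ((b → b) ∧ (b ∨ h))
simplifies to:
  b ∨ h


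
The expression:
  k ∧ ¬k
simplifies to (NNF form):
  False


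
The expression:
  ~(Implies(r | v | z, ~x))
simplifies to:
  x & (r | v | z)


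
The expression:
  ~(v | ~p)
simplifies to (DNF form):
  p & ~v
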